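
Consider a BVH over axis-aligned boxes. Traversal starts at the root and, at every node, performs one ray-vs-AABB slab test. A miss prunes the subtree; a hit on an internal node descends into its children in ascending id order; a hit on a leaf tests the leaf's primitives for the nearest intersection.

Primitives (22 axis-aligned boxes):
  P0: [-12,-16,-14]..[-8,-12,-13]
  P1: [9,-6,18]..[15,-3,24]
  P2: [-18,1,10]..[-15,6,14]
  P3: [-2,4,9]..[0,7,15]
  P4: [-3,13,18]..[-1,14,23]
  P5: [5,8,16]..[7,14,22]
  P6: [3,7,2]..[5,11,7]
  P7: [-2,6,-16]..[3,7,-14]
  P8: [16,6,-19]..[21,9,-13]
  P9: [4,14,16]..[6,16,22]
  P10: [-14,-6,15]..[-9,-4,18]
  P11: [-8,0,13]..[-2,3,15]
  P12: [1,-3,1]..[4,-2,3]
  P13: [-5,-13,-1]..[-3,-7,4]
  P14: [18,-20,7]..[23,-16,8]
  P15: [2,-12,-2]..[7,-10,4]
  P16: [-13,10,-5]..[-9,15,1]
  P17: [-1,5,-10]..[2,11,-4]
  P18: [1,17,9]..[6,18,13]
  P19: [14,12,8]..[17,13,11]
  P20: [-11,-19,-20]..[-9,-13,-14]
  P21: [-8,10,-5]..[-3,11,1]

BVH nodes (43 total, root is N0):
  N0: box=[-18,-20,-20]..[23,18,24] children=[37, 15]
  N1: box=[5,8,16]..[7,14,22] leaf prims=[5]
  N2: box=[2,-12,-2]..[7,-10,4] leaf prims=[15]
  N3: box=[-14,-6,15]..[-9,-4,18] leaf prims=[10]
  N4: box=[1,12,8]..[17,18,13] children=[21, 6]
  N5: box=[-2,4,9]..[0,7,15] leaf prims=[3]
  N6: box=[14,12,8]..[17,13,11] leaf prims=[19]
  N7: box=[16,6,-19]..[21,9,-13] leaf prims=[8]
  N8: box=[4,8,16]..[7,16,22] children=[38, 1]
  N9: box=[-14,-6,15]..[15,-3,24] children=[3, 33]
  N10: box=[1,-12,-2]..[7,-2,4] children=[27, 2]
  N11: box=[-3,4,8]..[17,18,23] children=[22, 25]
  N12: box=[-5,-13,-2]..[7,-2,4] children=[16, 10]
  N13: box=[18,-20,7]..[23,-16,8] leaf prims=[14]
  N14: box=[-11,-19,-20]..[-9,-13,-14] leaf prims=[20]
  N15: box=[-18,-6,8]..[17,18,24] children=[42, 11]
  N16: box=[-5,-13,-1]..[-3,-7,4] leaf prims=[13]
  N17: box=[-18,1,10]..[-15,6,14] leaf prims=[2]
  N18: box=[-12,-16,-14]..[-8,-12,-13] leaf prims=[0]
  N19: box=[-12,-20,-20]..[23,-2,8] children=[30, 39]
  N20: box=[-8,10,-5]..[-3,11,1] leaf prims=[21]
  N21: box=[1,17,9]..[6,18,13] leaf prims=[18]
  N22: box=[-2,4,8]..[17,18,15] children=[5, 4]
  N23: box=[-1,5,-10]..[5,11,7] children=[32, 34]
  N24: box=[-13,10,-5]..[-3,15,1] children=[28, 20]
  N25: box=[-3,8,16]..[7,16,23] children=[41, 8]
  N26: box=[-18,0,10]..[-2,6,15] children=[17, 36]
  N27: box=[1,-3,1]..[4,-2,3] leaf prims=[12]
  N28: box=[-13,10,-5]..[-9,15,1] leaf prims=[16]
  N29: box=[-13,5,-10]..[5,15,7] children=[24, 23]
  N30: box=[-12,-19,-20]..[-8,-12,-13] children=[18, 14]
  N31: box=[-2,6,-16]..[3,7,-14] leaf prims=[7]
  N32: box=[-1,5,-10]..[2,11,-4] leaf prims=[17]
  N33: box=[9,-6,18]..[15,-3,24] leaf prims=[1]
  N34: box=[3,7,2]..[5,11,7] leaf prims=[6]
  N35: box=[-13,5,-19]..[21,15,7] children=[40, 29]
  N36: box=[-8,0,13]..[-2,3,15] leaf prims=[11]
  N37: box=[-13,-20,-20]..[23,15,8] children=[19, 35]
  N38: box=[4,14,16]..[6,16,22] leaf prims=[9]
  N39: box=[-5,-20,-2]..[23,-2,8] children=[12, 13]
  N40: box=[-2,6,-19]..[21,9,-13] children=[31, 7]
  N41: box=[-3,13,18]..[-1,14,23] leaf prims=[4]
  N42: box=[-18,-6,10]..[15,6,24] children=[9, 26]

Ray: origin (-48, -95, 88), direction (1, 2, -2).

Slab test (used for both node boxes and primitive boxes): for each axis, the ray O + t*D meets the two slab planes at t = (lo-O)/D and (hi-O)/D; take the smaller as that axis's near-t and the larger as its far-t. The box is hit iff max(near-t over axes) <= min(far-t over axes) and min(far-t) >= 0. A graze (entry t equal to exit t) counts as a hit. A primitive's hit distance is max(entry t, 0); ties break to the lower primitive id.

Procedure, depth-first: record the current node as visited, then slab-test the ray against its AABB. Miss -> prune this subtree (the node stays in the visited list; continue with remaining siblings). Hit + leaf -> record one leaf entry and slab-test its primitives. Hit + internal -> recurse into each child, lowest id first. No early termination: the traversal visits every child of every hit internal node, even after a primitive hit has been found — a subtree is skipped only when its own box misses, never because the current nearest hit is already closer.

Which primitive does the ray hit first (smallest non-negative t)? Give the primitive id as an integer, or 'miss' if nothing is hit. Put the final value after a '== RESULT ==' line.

Traverse from the root:
N0 x:[30,71] y:[75/2,113/2] z:[32,54] -> hit [75/2,54], descend [15, 37]
  N15 x:[30,65] y:[89/2,113/2] z:[32,40] -> miss, prune
  N37 x:[35,71] y:[75/2,55] z:[40,54] -> hit [40,54], descend [19, 35]
    N19 x:[36,71] y:[75/2,93/2] z:[40,54] -> hit [40,93/2], descend [30, 39]
      N30 x:[36,40] y:[38,83/2] z:[101/2,54] -> miss, prune
      N39 x:[43,71] y:[75/2,93/2] z:[40,45] -> hit [43,45], descend [12, 13]
        N12 x:[43,55] y:[41,93/2] z:[42,45] -> hit [43,45], descend [10, 16]
          N10 x:[49,55] y:[83/2,93/2] z:[42,45] -> miss, prune
          N16 x:[43,45] y:[41,44] z:[42,89/2] -> hit [43,44] leaf, test {P13@t=43}
        N13 x:[66,71] y:[75/2,79/2] z:[40,81/2] -> miss, prune
    N35 x:[35,69] y:[50,55] z:[81/2,107/2] -> hit [50,107/2], descend [29, 40]
      N29 x:[35,53] y:[50,55] z:[81/2,49] -> miss, prune
      N40 x:[46,69] y:[101/2,52] z:[101/2,107/2] -> hit [101/2,52], descend [7, 31]
        N7 x:[64,69] y:[101/2,52] z:[101/2,107/2] -> miss, prune
        N31 x:[46,51] y:[101/2,51] z:[51,52] -> hit [51,51] leaf, test {P7@t=51}

Visited [0, 15, 37, 19, 30, 39, 12, 10, 16, 13, 35, 29, 40, 7, 31]. Tests: 15 box, 2 leaf. Nearest: P13.

== RESULT ==
13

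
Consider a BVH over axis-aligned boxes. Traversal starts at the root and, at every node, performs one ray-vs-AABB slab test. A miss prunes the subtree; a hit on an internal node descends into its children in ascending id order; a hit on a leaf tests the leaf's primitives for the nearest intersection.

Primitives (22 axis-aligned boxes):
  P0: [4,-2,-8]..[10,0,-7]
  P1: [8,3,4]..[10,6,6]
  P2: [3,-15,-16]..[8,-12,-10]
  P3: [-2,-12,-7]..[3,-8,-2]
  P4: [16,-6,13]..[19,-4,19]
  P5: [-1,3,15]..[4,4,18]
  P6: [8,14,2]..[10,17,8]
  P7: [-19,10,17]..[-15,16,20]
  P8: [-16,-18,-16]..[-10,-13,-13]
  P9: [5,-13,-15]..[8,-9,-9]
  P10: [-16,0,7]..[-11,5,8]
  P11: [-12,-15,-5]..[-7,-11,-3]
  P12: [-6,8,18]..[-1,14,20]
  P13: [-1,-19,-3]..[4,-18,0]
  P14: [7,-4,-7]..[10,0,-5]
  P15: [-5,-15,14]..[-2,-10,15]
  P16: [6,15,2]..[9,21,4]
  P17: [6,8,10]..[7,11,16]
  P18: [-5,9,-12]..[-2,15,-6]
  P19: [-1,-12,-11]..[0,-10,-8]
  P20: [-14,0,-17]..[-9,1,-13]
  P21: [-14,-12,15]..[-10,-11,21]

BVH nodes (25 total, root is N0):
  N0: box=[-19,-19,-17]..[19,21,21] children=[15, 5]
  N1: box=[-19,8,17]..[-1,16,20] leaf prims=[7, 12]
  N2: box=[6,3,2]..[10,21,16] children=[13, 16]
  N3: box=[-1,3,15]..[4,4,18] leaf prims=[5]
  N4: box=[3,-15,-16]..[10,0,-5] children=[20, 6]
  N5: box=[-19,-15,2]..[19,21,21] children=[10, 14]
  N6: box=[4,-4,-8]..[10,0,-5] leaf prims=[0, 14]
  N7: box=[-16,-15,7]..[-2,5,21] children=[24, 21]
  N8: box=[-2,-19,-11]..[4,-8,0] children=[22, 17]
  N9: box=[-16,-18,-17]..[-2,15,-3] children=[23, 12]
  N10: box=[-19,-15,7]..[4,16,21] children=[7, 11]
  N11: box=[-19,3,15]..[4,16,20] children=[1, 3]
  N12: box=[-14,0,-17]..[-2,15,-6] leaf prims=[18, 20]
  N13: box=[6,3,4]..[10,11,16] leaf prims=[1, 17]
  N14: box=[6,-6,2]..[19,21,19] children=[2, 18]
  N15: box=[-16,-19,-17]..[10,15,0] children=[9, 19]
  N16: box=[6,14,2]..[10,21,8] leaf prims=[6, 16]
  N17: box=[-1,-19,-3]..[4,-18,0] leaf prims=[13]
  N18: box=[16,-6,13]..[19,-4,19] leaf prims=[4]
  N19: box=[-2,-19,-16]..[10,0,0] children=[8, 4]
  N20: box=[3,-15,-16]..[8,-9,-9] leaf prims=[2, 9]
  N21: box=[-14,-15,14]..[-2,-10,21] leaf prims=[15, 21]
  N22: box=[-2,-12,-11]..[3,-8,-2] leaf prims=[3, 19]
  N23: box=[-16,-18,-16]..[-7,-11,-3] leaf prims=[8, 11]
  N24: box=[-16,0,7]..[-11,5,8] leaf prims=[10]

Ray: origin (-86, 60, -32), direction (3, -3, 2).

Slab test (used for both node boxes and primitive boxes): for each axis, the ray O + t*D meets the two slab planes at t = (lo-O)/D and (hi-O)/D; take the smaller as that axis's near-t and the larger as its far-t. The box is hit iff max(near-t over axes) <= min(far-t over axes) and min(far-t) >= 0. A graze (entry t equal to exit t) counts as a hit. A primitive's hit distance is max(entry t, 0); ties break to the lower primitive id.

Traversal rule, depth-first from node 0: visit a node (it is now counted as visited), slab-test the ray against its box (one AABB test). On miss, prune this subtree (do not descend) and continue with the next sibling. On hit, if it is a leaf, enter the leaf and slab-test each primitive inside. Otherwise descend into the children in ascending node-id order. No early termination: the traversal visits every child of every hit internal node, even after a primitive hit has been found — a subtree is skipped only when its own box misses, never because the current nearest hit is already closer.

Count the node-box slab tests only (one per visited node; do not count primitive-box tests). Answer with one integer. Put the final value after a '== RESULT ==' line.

Walk:
N0 x:[67/3,35] y:[13,79/3] z:[15/2,53/2] -> hit [67/3,79/3], descend [5, 15]
  N5 x:[67/3,35] y:[13,25] z:[17,53/2] -> hit [67/3,25], descend [10, 14]
    N10 x:[67/3,30] y:[44/3,25] z:[39/2,53/2] -> hit [67/3,25], descend [7, 11]
      N7 x:[70/3,28] y:[55/3,25] z:[39/2,53/2] -> hit [70/3,25], descend [21, 24]
        N21 x:[24,28] y:[70/3,25] z:[23,53/2] -> hit [24,25] leaf, test {P15(miss), P21@t=24}
        N24 x:[70/3,25] y:[55/3,20] z:[39/2,20] -> miss, prune
      N11 x:[67/3,30] y:[44/3,19] z:[47/2,26] -> miss, prune
    N14 x:[92/3,35] y:[13,22] z:[17,51/2] -> miss, prune
  N15 x:[70/3,32] y:[15,79/3] z:[15/2,16] -> miss, prune

Visited [0, 5, 10, 7, 21, 24, 11, 14, 15]. Tests: 9 box, 1 leaf. Nearest: P21.

== RESULT ==
9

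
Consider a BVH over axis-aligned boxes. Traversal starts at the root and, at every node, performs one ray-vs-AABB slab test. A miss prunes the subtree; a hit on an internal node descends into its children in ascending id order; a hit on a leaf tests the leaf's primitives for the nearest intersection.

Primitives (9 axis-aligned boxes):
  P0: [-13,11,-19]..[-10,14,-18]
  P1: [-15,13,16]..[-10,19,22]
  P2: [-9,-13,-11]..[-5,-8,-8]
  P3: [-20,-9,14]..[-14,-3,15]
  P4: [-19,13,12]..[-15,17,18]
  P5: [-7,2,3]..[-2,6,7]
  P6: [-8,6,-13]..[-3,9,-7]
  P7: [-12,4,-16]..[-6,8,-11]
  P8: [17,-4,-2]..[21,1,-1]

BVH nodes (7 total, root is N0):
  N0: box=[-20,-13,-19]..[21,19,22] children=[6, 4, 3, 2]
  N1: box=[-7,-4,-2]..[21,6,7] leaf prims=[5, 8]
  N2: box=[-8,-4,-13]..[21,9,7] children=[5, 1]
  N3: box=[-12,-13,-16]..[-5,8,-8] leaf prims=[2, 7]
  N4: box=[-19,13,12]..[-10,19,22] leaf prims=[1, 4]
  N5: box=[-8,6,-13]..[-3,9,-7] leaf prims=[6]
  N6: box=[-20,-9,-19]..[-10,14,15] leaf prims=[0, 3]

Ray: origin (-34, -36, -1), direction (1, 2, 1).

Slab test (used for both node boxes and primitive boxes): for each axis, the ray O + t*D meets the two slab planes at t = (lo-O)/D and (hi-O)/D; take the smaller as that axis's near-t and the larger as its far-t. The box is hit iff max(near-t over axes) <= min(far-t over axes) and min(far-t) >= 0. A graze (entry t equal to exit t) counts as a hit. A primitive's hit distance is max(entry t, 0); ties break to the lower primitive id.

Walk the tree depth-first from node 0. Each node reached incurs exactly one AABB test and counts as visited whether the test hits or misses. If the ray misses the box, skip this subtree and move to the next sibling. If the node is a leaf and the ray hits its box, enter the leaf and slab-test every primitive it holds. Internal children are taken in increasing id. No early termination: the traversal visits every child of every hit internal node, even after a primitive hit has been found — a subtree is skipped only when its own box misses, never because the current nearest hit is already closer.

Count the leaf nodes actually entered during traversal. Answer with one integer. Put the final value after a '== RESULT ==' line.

Traverse from the root:
N0 x:[14,55] y:[23/2,55/2] z:[-18,23] -> hit [14,23], descend [2, 3, 4, 6]
  N2 x:[26,55] y:[16,45/2] z:[-12,8] -> miss, prune
  N3 x:[22,29] y:[23/2,22] z:[-15,-7] -> miss, prune
  N4 x:[15,24] y:[49/2,55/2] z:[13,23] -> miss, prune
  N6 x:[14,24] y:[27/2,25] z:[-18,16] -> hit [14,16] leaf, test {P0(miss), P3@t=15}

Visited [0, 2, 3, 4, 6]. Tests: 5 box, 1 leaf. Nearest: P3.

== RESULT ==
1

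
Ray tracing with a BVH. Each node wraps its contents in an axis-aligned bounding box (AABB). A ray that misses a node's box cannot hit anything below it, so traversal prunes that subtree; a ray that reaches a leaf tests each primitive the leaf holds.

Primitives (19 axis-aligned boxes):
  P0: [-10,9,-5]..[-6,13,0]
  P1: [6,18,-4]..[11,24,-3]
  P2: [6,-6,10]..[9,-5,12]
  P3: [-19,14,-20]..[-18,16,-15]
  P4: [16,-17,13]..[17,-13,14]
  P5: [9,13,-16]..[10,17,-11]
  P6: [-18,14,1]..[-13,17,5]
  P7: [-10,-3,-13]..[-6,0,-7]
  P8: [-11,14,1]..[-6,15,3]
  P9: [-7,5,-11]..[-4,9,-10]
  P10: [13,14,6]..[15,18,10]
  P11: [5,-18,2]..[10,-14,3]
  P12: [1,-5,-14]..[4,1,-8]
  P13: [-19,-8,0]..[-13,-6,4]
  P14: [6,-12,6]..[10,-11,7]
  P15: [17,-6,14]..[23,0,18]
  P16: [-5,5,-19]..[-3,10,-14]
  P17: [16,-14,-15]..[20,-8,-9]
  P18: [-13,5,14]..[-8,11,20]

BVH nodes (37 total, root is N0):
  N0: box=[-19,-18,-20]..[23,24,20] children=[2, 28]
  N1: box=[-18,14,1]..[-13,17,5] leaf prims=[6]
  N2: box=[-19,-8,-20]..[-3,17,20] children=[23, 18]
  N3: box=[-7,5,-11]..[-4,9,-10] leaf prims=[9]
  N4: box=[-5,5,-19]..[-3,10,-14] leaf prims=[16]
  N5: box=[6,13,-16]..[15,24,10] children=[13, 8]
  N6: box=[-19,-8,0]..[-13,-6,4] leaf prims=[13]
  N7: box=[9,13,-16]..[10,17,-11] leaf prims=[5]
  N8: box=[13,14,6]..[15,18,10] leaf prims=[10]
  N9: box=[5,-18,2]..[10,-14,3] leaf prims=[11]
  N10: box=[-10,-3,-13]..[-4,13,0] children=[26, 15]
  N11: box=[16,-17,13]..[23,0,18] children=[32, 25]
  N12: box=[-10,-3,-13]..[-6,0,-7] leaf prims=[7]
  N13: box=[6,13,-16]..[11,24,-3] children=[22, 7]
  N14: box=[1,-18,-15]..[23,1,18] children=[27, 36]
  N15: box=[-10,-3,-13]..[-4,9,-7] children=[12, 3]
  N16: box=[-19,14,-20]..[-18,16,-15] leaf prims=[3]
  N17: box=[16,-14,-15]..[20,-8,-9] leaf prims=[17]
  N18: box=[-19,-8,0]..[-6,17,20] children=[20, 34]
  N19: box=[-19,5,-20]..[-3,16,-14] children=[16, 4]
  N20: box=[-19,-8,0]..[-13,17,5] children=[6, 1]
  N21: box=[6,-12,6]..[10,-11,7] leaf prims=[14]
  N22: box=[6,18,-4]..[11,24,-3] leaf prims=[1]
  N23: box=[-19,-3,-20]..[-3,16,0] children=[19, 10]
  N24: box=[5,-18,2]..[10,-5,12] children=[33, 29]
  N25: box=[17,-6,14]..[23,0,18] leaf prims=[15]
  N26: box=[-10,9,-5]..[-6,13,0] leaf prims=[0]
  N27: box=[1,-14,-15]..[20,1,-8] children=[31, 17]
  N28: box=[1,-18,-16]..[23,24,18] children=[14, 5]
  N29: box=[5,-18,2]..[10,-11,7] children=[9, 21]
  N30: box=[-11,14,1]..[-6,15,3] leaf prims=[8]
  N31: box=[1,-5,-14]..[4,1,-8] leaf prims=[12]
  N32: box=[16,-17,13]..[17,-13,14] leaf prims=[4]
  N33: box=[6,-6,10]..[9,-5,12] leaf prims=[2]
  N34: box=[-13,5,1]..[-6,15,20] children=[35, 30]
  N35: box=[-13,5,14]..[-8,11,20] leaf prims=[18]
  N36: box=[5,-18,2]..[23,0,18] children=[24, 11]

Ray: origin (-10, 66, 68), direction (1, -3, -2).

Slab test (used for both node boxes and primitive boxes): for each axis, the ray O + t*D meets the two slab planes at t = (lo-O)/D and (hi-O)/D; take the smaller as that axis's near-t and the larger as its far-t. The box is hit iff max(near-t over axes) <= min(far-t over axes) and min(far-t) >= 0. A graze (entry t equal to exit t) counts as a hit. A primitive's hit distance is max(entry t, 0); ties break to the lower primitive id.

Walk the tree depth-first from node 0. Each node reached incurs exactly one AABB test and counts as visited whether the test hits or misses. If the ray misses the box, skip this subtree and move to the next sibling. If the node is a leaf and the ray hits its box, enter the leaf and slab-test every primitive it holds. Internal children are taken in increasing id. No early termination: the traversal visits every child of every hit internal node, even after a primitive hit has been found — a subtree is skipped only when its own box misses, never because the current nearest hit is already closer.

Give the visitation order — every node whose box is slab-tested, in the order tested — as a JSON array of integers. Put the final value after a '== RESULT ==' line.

Walk:
N0 x:[-9,33] y:[14,28] z:[24,44] -> hit [24,28], descend [2, 28]
  N2 x:[-9,7] y:[49/3,74/3] z:[24,44] -> miss, prune
  N28 x:[11,33] y:[14,28] z:[25,42] -> hit [25,28], descend [5, 14]
    N5 x:[16,25] y:[14,53/3] z:[29,42] -> miss, prune
    N14 x:[11,33] y:[65/3,28] z:[25,83/2] -> hit [25,28], descend [27, 36]
      N27 x:[11,30] y:[65/3,80/3] z:[38,83/2] -> miss, prune
      N36 x:[15,33] y:[22,28] z:[25,33] -> hit [25,28], descend [11, 24]
        N11 x:[26,33] y:[22,83/3] z:[25,55/2] -> hit [26,55/2], descend [25, 32]
          N25 x:[27,33] y:[22,24] z:[25,27] -> miss, prune
          N32 x:[26,27] y:[79/3,83/3] z:[27,55/2] -> hit [27,27] leaf, test {P4@t=27}
        N24 x:[15,20] y:[71/3,28] z:[28,33] -> miss, prune

order=[0, 2, 28, 5, 14, 27, 36, 11, 25, 32, 24]  |boxes|=11  |leaves|=1  hit=P4

== RESULT ==
[0, 2, 28, 5, 14, 27, 36, 11, 25, 32, 24]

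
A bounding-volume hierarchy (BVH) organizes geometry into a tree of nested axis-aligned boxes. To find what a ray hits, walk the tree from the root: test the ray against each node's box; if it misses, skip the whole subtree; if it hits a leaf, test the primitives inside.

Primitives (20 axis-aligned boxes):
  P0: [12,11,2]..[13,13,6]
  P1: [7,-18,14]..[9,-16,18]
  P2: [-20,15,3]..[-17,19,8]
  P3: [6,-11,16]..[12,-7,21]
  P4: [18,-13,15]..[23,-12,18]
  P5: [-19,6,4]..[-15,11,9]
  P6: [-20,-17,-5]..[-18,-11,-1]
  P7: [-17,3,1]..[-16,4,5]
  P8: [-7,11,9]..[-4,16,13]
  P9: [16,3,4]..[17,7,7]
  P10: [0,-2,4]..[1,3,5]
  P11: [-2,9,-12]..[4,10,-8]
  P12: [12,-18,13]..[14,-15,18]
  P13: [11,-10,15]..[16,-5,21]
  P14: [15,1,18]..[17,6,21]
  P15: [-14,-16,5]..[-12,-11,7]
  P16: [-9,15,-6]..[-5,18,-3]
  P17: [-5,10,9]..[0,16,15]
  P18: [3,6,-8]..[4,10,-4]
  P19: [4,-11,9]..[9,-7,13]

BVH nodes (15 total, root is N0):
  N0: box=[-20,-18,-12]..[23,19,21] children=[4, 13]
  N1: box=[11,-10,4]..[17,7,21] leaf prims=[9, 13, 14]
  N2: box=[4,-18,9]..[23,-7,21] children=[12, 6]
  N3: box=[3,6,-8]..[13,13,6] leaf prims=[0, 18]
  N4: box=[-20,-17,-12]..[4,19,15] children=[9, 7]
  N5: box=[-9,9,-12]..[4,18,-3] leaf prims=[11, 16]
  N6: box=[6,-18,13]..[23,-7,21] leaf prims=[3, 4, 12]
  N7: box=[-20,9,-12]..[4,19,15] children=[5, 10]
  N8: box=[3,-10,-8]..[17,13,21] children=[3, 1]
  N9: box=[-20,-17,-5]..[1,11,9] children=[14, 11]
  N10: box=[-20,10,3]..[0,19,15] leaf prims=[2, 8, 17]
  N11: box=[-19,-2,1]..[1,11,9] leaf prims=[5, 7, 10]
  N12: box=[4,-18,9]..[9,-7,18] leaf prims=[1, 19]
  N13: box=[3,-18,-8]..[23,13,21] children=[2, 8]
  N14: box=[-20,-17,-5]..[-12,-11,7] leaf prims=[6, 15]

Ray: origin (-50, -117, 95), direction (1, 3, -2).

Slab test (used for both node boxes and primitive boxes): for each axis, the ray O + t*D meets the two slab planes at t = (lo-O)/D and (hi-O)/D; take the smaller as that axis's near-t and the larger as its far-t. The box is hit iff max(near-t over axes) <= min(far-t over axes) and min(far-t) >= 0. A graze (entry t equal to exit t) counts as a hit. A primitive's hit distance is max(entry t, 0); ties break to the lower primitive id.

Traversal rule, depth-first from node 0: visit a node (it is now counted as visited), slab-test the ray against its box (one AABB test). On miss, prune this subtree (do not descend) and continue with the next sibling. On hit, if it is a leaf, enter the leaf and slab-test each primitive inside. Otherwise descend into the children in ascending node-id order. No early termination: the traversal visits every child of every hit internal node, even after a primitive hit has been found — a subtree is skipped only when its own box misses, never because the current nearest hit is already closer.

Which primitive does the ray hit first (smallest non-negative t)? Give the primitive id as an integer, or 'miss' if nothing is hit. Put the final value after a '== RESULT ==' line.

Trace the traversal:
N0 x:[30,73] y:[33,136/3] z:[37,107/2] -> hit [37,136/3], descend [4, 13]
  N4 x:[30,54] y:[100/3,136/3] z:[40,107/2] -> hit [40,136/3], descend [7, 9]
    N7 x:[30,54] y:[42,136/3] z:[40,107/2] -> hit [42,136/3], descend [5, 10]
      N5 x:[41,54] y:[42,45] z:[49,107/2] -> miss, prune
      N10 x:[30,50] y:[127/3,136/3] z:[40,46] -> hit [127/3,136/3] leaf, test {P2(miss), P8@t=43, P17(miss)}
    N9 x:[30,51] y:[100/3,128/3] z:[43,50] -> miss, prune
  N13 x:[53,73] y:[33,130/3] z:[37,103/2] -> miss, prune

7 AABB tests over nodes [0, 4, 7, 5, 10, 9, 13]; 1 leaf entered; closest P8.

== RESULT ==
8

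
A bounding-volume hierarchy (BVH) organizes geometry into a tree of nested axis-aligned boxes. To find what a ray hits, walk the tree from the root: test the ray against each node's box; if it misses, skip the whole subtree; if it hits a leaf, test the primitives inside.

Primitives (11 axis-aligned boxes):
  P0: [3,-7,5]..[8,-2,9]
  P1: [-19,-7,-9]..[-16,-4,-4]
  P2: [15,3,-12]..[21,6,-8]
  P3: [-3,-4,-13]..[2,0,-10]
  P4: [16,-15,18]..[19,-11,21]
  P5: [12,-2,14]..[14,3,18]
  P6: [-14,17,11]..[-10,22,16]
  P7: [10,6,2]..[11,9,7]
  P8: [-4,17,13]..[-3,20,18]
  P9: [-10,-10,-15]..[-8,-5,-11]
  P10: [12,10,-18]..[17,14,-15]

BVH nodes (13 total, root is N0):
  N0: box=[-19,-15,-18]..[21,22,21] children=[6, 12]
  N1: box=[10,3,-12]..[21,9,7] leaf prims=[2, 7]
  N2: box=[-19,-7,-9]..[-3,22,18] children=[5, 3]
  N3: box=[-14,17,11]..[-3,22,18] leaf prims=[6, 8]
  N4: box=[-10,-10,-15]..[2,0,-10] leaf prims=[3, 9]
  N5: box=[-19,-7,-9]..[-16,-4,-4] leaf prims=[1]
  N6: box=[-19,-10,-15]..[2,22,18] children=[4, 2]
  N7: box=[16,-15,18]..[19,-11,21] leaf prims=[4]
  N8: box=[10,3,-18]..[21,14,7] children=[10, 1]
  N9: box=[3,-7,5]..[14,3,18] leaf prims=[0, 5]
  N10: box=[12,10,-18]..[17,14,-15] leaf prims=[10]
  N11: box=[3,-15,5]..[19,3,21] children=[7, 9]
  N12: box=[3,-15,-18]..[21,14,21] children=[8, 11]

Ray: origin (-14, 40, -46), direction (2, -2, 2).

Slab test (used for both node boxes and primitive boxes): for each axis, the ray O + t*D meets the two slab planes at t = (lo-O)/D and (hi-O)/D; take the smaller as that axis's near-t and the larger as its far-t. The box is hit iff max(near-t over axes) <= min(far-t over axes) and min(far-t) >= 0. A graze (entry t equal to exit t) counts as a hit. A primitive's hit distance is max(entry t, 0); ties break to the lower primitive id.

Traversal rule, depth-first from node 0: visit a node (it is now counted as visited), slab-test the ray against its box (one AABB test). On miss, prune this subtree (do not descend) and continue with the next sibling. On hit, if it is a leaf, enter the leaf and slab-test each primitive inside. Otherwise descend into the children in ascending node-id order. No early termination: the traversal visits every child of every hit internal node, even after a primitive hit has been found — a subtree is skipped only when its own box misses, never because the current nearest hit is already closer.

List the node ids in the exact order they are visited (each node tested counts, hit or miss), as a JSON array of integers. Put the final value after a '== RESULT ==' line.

Traverse from the root:
N0 x:[-5/2,35/2] y:[9,55/2] z:[14,67/2] -> hit [14,35/2], descend [6, 12]
  N6 x:[-5/2,8] y:[9,25] z:[31/2,32] -> miss, prune
  N12 x:[17/2,35/2] y:[13,55/2] z:[14,67/2] -> hit [14,35/2], descend [8, 11]
    N8 x:[12,35/2] y:[13,37/2] z:[14,53/2] -> hit [14,35/2], descend [1, 10]
      N1 x:[12,35/2] y:[31/2,37/2] z:[17,53/2] -> hit [17,35/2] leaf, test {P2@t=17, P7(miss)}
      N10 x:[13,31/2] y:[13,15] z:[14,31/2] -> hit [14,15] leaf, test {P10@t=14}
    N11 x:[17/2,33/2] y:[37/2,55/2] z:[51/2,67/2] -> miss, prune

order=[0, 6, 12, 8, 1, 10, 11]  |boxes|=7  |leaves|=2  hit=P10

== RESULT ==
[0, 6, 12, 8, 1, 10, 11]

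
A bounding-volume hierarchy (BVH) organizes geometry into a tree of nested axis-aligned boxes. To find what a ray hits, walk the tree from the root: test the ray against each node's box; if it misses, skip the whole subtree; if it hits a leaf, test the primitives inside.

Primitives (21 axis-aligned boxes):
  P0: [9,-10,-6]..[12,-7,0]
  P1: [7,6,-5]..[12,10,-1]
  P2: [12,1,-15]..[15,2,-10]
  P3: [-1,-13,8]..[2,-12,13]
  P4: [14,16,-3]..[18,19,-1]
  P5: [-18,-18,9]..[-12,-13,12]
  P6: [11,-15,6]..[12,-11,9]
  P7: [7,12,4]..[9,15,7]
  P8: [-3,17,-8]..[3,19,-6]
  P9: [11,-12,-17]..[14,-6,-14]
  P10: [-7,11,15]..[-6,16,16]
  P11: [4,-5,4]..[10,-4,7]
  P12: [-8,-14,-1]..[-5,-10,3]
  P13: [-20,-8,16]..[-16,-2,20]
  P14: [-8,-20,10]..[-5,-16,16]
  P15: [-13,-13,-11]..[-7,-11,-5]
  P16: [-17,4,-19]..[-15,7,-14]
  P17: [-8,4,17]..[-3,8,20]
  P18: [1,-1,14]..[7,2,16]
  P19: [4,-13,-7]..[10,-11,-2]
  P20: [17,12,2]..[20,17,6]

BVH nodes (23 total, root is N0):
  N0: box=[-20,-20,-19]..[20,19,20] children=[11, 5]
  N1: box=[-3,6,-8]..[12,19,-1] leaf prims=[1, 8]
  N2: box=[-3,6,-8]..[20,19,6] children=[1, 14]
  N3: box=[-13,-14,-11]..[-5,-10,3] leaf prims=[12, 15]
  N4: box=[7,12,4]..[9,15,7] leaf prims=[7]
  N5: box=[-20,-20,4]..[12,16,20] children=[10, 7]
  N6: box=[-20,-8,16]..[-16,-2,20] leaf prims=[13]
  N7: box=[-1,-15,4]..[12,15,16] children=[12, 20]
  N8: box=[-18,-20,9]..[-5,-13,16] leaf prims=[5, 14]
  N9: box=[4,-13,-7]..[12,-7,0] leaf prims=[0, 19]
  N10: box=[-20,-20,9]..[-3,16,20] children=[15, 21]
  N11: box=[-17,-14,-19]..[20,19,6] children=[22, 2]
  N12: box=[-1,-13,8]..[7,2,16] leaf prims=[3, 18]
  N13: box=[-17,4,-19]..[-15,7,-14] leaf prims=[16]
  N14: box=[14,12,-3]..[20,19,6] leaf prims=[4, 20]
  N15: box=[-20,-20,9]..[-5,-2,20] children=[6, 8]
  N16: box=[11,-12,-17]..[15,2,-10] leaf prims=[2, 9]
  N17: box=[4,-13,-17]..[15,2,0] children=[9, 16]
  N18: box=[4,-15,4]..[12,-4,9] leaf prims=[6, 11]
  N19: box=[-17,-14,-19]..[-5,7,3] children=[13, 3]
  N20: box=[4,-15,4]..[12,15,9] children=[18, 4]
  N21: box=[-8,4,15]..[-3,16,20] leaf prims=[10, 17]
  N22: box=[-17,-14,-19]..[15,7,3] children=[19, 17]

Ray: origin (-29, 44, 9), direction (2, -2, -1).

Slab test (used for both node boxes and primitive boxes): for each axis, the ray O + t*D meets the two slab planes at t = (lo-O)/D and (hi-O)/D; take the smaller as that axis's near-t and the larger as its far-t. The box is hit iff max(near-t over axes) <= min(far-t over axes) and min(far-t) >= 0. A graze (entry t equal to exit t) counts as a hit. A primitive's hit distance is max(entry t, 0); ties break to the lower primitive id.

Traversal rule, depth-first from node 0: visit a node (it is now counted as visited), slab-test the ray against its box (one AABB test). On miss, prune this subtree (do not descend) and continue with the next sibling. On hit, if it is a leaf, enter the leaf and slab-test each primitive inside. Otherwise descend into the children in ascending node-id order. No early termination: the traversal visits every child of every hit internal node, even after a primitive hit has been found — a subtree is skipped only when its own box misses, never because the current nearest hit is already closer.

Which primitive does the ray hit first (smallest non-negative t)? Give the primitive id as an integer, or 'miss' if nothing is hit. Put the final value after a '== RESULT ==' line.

Walk:
N0 x:[9/2,49/2] y:[25/2,32] z:[-11,28] -> hit [25/2,49/2], descend [5, 11]
  N5 x:[9/2,41/2] y:[14,32] z:[-11,5] -> miss, prune
  N11 x:[6,49/2] y:[25/2,29] z:[3,28] -> hit [25/2,49/2], descend [2, 22]
    N2 x:[13,49/2] y:[25/2,19] z:[3,17] -> hit [13,17], descend [1, 14]
      N1 x:[13,41/2] y:[25/2,19] z:[10,17] -> hit [13,17] leaf, test {P1(miss), P8(miss)}
      N14 x:[43/2,49/2] y:[25/2,16] z:[3,12] -> miss, prune
    N22 x:[6,22] y:[37/2,29] z:[6,28] -> hit [37/2,22], descend [17, 19]
      N17 x:[33/2,22] y:[21,57/2] z:[9,26] -> hit [21,22], descend [9, 16]
        N9 x:[33/2,41/2] y:[51/2,57/2] z:[9,16] -> miss, prune
        N16 x:[20,22] y:[21,28] z:[19,26] -> hit [21,22] leaf, test {P2@t=21, P9(miss)}
      N19 x:[6,12] y:[37/2,29] z:[6,28] -> miss, prune

Summary -> nodes [0, 5, 11, 2, 1, 14, 22, 17, 9, 16, 19]; box-tests=11; leaf-entries=2; first=P2

== RESULT ==
2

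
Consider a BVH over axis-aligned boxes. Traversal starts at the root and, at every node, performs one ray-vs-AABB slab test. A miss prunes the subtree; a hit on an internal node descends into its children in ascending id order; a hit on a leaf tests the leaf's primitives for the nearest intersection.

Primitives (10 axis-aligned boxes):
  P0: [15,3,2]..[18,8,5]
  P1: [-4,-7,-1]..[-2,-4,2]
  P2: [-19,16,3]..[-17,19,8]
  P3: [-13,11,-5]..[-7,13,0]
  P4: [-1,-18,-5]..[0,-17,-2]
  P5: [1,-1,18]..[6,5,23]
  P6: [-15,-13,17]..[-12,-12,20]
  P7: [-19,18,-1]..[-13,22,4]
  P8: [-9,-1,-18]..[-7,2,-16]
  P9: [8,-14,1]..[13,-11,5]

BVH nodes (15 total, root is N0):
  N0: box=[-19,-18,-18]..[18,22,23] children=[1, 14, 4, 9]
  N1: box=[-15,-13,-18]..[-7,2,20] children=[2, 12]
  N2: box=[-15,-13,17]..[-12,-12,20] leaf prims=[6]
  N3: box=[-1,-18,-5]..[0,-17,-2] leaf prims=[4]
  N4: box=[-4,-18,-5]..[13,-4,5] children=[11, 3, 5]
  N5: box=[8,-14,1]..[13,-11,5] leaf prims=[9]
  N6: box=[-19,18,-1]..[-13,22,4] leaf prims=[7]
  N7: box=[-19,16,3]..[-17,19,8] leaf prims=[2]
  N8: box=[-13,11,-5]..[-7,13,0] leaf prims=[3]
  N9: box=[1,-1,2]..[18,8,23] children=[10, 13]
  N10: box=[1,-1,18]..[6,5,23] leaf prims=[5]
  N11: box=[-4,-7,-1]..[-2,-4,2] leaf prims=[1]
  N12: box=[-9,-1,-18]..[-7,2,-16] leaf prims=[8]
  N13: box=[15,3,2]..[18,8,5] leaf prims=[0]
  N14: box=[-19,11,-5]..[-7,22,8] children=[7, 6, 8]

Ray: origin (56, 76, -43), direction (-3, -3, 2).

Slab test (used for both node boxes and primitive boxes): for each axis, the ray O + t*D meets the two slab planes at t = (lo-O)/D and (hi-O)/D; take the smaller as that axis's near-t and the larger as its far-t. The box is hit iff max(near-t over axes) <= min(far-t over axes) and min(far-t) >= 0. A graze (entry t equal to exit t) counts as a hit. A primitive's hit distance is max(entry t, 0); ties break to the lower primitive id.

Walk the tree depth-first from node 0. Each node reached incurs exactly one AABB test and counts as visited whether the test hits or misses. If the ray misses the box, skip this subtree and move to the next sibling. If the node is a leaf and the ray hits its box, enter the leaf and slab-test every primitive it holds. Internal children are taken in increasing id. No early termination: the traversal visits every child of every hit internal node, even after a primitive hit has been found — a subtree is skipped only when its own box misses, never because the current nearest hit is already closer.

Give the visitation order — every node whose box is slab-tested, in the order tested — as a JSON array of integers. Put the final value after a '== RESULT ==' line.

Traverse from the root:
N0 x:[38/3,25] y:[18,94/3] z:[25/2,33] -> hit [18,25], descend [1, 4, 9, 14]
  N1 x:[21,71/3] y:[74/3,89/3] z:[25/2,63/2] -> miss, prune
  N4 x:[43/3,20] y:[80/3,94/3] z:[19,24] -> miss, prune
  N9 x:[38/3,55/3] y:[68/3,77/3] z:[45/2,33] -> miss, prune
  N14 x:[21,25] y:[18,65/3] z:[19,51/2] -> hit [21,65/3], descend [6, 7, 8]
    N6 x:[23,25] y:[18,58/3] z:[21,47/2] -> miss, prune
    N7 x:[73/3,25] y:[19,20] z:[23,51/2] -> miss, prune
    N8 x:[21,23] y:[21,65/3] z:[19,43/2] -> hit [21,43/2] leaf, test {P3@t=21}

Summary -> nodes [0, 1, 4, 9, 14, 6, 7, 8]; box-tests=8; leaf-entries=1; first=P3

== RESULT ==
[0, 1, 4, 9, 14, 6, 7, 8]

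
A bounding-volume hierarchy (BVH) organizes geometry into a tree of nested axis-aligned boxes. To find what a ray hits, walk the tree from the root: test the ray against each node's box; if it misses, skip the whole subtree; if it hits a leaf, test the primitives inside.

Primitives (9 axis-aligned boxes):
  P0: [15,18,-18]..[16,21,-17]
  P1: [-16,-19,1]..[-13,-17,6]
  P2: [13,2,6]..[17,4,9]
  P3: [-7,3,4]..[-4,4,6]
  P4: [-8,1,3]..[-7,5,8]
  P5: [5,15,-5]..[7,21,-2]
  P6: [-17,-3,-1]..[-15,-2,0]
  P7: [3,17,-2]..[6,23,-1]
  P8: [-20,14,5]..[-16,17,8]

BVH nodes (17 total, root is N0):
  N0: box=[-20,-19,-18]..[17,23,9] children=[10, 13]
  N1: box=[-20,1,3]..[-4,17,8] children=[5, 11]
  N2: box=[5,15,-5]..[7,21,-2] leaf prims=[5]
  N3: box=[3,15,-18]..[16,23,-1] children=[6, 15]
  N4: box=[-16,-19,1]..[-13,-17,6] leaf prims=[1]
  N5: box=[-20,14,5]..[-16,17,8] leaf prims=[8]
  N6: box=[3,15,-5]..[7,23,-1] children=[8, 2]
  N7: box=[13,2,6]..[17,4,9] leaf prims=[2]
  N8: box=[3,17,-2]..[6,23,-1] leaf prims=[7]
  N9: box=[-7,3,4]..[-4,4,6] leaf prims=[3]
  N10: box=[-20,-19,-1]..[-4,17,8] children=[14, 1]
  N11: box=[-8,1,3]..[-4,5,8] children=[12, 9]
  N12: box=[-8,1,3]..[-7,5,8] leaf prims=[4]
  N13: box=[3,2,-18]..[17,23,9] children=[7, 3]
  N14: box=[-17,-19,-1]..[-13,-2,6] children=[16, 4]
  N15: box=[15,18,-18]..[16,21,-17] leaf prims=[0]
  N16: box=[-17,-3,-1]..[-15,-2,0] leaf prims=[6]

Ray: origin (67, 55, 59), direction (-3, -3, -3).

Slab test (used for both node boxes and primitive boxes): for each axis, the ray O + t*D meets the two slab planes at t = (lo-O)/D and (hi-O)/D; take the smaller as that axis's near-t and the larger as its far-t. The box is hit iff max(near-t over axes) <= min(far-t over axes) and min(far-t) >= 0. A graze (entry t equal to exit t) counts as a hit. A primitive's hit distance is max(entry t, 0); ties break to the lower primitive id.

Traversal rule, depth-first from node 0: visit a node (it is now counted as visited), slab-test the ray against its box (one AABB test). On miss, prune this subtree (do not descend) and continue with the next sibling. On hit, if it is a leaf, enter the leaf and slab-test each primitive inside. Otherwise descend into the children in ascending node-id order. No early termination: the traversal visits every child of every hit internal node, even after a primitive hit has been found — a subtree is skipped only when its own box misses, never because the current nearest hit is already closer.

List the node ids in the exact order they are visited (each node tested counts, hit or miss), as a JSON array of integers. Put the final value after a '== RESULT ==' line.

Walk:
N0 x:[50/3,29] y:[32/3,74/3] z:[50/3,77/3] -> hit [50/3,74/3], descend [10, 13]
  N10 x:[71/3,29] y:[38/3,74/3] z:[17,20] -> miss, prune
  N13 x:[50/3,64/3] y:[32/3,53/3] z:[50/3,77/3] -> hit [50/3,53/3], descend [3, 7]
    N3 x:[17,64/3] y:[32/3,40/3] z:[20,77/3] -> miss, prune
    N7 x:[50/3,18] y:[17,53/3] z:[50/3,53/3] -> hit [17,53/3] leaf, test {P2@t=17}

5 AABB tests over nodes [0, 10, 13, 3, 7]; 1 leaf entered; closest P2.

== RESULT ==
[0, 10, 13, 3, 7]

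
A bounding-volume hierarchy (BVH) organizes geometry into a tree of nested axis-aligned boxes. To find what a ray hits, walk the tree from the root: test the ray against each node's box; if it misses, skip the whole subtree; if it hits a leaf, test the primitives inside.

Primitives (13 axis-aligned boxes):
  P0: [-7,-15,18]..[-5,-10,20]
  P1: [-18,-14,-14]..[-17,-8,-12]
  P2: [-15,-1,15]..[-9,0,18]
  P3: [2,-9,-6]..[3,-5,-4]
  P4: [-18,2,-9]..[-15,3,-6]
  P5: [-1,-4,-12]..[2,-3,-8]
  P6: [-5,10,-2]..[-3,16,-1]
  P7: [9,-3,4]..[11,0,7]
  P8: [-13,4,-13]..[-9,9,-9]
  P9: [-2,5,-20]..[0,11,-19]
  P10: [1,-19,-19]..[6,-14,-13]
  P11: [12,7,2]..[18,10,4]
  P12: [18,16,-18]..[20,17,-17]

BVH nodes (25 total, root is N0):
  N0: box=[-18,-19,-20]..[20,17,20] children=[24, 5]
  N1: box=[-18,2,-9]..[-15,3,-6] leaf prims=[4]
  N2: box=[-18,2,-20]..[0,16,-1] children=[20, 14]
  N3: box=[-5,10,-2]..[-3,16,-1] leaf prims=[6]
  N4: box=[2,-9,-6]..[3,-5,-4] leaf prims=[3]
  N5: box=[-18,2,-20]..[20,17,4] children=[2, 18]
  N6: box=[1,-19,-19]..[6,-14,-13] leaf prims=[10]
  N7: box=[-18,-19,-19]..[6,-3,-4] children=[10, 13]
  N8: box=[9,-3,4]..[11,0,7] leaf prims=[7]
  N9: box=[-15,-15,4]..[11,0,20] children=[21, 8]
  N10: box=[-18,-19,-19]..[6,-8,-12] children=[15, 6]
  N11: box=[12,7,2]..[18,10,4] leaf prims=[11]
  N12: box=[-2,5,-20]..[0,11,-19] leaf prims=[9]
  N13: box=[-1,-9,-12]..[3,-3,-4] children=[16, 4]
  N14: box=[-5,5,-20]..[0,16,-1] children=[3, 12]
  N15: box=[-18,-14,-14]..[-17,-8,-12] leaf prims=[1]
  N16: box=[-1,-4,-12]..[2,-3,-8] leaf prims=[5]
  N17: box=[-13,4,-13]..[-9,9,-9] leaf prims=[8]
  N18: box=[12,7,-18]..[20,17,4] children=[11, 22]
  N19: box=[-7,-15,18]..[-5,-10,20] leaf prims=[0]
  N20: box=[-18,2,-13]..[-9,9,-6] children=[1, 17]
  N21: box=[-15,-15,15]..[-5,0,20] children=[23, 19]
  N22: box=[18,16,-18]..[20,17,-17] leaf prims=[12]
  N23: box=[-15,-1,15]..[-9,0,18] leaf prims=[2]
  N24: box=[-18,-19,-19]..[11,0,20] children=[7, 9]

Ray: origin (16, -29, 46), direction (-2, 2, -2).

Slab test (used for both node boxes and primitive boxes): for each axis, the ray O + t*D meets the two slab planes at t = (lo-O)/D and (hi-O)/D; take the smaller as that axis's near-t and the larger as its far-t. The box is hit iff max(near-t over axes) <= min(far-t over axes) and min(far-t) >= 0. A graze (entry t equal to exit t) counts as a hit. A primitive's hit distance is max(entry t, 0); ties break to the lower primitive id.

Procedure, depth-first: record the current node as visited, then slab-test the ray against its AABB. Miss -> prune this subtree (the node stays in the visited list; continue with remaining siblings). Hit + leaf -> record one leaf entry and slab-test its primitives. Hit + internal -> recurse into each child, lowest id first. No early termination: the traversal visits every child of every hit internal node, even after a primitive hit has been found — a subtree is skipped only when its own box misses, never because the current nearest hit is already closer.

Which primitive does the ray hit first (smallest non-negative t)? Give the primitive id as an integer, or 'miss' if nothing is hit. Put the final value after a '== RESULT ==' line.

Trace the traversal:
N0 x:[-2,17] y:[5,23] z:[13,33] -> hit [13,17], descend [5, 24]
  N5 x:[-2,17] y:[31/2,23] z:[21,33] -> miss, prune
  N24 x:[5/2,17] y:[5,29/2] z:[13,65/2] -> hit [13,29/2], descend [7, 9]
    N7 x:[5,17] y:[5,13] z:[25,65/2] -> miss, prune
    N9 x:[5/2,31/2] y:[7,29/2] z:[13,21] -> hit [13,29/2], descend [8, 21]
      N8 x:[5/2,7/2] y:[13,29/2] z:[39/2,21] -> miss, prune
      N21 x:[21/2,31/2] y:[7,29/2] z:[13,31/2] -> hit [13,29/2], descend [19, 23]
        N19 x:[21/2,23/2] y:[7,19/2] z:[13,14] -> miss, prune
        N23 x:[25/2,31/2] y:[14,29/2] z:[14,31/2] -> hit [14,29/2] leaf, test {P2@t=14}

Summary -> nodes [0, 5, 24, 7, 9, 8, 21, 19, 23]; box-tests=9; leaf-entries=1; first=P2

== RESULT ==
2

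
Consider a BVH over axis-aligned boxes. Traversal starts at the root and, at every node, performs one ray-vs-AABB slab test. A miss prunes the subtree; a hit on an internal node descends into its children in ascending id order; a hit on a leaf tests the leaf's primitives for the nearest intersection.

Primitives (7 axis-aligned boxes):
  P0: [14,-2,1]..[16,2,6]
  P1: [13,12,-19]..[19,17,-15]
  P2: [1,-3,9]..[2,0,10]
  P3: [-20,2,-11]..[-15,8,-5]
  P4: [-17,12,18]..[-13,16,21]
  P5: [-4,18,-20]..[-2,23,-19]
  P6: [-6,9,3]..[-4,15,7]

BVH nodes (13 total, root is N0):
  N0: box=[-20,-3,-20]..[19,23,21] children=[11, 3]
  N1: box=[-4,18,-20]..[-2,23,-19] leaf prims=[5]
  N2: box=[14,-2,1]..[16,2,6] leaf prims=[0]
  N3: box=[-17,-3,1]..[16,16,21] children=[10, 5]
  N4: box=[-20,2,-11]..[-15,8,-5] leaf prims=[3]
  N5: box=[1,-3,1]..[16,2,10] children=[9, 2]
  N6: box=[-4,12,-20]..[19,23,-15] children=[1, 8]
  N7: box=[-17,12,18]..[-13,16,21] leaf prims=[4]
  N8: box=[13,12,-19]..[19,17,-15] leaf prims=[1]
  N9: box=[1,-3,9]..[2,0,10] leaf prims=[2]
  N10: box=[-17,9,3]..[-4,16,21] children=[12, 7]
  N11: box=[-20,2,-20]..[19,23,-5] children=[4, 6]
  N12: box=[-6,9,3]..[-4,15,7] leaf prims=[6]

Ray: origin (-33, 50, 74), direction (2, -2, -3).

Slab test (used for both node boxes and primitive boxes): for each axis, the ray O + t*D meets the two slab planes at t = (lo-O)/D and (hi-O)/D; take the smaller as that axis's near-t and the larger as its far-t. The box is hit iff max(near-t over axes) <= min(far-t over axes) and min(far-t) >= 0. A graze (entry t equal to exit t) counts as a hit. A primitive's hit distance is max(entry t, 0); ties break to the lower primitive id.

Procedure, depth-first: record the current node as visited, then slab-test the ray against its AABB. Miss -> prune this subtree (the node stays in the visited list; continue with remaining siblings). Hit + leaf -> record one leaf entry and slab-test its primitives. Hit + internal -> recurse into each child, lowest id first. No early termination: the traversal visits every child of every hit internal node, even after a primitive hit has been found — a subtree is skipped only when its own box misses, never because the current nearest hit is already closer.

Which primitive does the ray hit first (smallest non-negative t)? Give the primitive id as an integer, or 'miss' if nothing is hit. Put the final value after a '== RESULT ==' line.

Traverse from the root:
N0 x:[13/2,26] y:[27/2,53/2] z:[53/3,94/3] -> hit [53/3,26], descend [3, 11]
  N3 x:[8,49/2] y:[17,53/2] z:[53/3,73/3] -> hit [53/3,73/3], descend [5, 10]
    N5 x:[17,49/2] y:[24,53/2] z:[64/3,73/3] -> hit [24,73/3], descend [2, 9]
      N2 x:[47/2,49/2] y:[24,26] z:[68/3,73/3] -> hit [24,73/3] leaf, test {P0@t=24}
      N9 x:[17,35/2] y:[25,53/2] z:[64/3,65/3] -> miss, prune
    N10 x:[8,29/2] y:[17,41/2] z:[53/3,71/3] -> miss, prune
  N11 x:[13/2,26] y:[27/2,24] z:[79/3,94/3] -> miss, prune

order=[0, 3, 5, 2, 9, 10, 11]  |boxes|=7  |leaves|=1  hit=P0

== RESULT ==
0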